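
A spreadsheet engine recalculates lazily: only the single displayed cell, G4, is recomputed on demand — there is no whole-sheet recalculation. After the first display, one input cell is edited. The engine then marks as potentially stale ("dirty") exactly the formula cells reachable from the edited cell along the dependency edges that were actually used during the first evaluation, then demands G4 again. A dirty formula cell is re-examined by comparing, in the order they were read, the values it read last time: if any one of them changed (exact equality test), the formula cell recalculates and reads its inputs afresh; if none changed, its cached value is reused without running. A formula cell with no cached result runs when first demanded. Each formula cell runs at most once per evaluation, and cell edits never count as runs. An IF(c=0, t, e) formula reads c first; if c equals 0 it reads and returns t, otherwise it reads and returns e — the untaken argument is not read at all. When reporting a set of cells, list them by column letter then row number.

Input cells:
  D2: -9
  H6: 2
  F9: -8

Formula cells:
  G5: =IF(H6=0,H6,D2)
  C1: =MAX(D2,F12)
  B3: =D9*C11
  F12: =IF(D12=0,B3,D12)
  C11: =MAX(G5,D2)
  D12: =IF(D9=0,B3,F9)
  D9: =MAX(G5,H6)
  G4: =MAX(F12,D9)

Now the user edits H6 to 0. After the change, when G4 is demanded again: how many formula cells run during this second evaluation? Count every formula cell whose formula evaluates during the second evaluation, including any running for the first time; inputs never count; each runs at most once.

Formula cells that run: B3, C11, D9, D12, F12, G4, G5 — 7 in total.
Key observation: a condition flipped, so demand reaches new nodes — B3, C11 run for the first time.

First evaluation (everything demanded from the output):
  G5 = IF(H6=0: H6=2 -> else branch D2) = -9
  D9 = MAX(-9, 2) = 2
  D12 = IF(D9=0: D9=2 -> else branch F9) = -8
  F12 = IF(D12=0: D12=-8 -> else branch D12) = -8
  G4 = MAX(-8, 2) = 2

Propagation after the edit:
  G5: runs — H6 2->0; result 0.
  C11: demanded for the first time — runs, produces 0.
  D9: runs — G5 -9->0; H6 2->0; result 0.
  B3: demanded for the first time — runs, produces 0.
  D12: runs — D9 2->0; result 0.
  F12: runs — D12 -8->0; D12 -8->0; result 0.
  G4: runs — F12 -8->0; D9 2->0; result 0.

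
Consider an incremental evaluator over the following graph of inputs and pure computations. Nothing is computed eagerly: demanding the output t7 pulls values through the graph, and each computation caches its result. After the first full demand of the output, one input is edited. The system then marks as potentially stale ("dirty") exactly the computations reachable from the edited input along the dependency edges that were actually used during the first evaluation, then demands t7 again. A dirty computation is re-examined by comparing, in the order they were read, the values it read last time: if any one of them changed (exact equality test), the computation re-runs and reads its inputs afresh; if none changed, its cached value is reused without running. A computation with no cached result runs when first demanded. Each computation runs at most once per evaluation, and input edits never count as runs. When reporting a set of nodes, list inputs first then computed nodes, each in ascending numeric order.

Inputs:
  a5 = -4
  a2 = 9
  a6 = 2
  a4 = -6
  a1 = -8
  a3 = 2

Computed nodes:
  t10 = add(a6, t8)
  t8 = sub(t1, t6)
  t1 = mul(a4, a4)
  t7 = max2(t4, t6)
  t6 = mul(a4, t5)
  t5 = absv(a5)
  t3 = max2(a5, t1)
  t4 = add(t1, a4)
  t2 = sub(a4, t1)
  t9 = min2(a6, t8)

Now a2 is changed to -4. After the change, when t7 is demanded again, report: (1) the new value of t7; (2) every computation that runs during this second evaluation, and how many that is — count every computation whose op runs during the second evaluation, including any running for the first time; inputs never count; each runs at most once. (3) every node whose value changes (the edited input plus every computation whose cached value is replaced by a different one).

t7 now evaluates to 30.
Run set: none (0 run).
Changed values: a2.
The important point: nothing the output needs ever reads a2, so the edit is invisible to it.

Initial pass — values computed on the first demand:
  t1 = mul(-6, -6) = 36
  t4 = add(36, -6) = 30
  t5 = absv(-4) = 4
  t6 = mul(-6, 4) = -24
  t7 = max2(30, -24) = 30

Second demand — change propagation:
  no demanded computation ever read a2, so the edit dirties nothing and nothing runs.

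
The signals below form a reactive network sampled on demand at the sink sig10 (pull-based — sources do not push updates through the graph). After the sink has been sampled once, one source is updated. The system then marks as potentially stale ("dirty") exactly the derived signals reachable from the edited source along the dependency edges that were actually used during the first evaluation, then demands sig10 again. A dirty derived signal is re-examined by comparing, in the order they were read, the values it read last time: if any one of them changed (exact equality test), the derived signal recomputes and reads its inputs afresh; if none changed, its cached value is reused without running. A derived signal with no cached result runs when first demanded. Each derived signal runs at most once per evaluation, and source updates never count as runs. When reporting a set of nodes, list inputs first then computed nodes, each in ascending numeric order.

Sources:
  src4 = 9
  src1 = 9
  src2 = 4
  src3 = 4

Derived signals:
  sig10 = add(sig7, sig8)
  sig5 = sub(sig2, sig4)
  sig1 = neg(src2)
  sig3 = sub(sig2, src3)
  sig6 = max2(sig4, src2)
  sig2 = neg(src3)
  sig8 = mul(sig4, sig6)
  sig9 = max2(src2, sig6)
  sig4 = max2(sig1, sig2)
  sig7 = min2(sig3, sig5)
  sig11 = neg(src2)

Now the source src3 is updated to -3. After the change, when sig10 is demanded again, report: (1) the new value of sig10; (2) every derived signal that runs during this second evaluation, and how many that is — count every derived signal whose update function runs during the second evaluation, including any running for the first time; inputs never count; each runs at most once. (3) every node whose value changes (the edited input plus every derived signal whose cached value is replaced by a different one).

sig10 now evaluates to 12.
Run set: sig2, sig3, sig4, sig5, sig6, sig7, sig8, sig10 (8 run).
Changed values: src3, sig2, sig3, sig4, sig7, sig8, sig10.

Initial pass — values computed on the first demand:
  sig1 = neg(4) = -4
  sig2 = neg(4) = -4
  sig3 = sub(-4, 4) = -8
  sig4 = max2(-4, -4) = -4
  sig5 = sub(-4, -4) = 0
  sig6 = max2(-4, 4) = 4
  sig7 = min2(-8, 0) = -8
  sig8 = mul(-4, 4) = -16
  sig10 = add(-8, -16) = -24

Second demand — change propagation:
  sig2: re-runs because src3 4->-3; new result 3.
  sig3: re-runs because sig2 -4->3; src3 4->-3; new result 6.
  sig4: re-runs because sig2 -4->3; new result 3.
  sig5: re-runs because sig2 -4->3; sig4 -4->3; new result 0 (unchanged).
  sig6: re-runs because sig4 -4->3; new result 4 (unchanged).
  sig7: re-runs because sig3 -8->6; new result 0.
  sig8: re-runs because sig4 -4->3; new result 12.
  sig10: re-runs because sig7 -8->0; sig8 -16->12; new result 12.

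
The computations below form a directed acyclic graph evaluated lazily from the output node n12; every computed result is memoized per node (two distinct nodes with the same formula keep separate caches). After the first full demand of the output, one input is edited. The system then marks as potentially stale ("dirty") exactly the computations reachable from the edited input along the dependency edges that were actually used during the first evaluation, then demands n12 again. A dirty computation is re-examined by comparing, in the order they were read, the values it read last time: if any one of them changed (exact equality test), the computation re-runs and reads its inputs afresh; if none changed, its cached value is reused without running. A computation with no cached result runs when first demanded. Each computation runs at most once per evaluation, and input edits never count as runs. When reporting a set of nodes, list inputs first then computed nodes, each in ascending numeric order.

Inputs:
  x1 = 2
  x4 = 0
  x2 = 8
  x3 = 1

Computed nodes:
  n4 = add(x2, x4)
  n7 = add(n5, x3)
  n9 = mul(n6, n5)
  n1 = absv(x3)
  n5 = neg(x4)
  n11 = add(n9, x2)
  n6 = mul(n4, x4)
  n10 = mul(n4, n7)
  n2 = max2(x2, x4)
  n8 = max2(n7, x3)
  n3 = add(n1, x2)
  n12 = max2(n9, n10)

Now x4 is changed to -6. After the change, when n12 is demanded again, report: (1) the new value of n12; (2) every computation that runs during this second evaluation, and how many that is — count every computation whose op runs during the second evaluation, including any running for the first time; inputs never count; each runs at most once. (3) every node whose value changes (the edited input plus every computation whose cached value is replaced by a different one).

Demanding n12 again yields 14.
7 computations run: n4, n5, n6, n7, n9, n10, n12.
The nodes whose values change: x4, n4, n5, n6, n7, n9, n10, n12.

First demand of the output computes:
  n4 = add(8, 0) = 8
  n5 = neg(0) = 0
  n6 = mul(8, 0) = 0
  n7 = add(0, 1) = 1
  n9 = mul(0, 0) = 0
  n10 = mul(8, 1) = 8
  n12 = max2(0, 8) = 8

After the edit, cleaning proceeds:
  n4: a read changed (x4 0->-6) — executes, giving 2.
  n5: a read changed (x4 0->-6) — executes, giving 6.
  n6: a read changed (n4 8->2; x4 0->-6) — executes, giving -12.
  n7: a read changed (n5 0->6) — executes, giving 7.
  n9: a read changed (n6 0->-12; n5 0->6) — executes, giving -72.
  n10: a read changed (n4 8->2; n7 1->7) — executes, giving 14.
  n12: a read changed (n9 0->-72; n10 8->14) — executes, giving 14.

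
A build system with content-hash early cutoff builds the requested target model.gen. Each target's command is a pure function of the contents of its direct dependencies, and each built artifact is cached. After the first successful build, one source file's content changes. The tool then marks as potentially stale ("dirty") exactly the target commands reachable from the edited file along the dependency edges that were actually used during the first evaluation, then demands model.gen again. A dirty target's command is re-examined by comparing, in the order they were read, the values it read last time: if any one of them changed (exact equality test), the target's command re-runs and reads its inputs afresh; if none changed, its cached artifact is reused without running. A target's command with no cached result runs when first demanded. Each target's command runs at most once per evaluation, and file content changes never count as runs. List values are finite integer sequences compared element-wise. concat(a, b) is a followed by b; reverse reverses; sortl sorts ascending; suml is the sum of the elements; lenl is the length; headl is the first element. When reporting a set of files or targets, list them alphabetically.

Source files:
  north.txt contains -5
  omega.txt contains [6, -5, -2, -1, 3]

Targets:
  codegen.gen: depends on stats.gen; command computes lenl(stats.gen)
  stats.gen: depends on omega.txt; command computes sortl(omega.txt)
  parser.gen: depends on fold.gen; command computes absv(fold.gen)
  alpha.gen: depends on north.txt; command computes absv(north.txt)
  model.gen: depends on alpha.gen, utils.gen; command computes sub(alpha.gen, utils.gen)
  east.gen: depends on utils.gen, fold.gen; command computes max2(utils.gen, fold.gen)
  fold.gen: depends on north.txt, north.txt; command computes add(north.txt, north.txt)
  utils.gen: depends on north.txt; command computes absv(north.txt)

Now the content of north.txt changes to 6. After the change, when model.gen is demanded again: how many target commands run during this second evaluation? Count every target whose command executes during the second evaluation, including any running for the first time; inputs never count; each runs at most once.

First evaluation (everything demanded from the output):
  alpha.gen = absv(-5) = 5
  utils.gen = absv(-5) = 5
  model.gen = sub(5, 5) = 0

Propagation after the edit:
  alpha.gen: runs — north.txt -5->6; result 6.
  utils.gen: runs — north.txt -5->6; result 6.
  model.gen: runs — alpha.gen 5->6; utils.gen 5->6; result 0 (same value as before).

Target commands that run: alpha.gen, model.gen, utils.gen — 3 in total.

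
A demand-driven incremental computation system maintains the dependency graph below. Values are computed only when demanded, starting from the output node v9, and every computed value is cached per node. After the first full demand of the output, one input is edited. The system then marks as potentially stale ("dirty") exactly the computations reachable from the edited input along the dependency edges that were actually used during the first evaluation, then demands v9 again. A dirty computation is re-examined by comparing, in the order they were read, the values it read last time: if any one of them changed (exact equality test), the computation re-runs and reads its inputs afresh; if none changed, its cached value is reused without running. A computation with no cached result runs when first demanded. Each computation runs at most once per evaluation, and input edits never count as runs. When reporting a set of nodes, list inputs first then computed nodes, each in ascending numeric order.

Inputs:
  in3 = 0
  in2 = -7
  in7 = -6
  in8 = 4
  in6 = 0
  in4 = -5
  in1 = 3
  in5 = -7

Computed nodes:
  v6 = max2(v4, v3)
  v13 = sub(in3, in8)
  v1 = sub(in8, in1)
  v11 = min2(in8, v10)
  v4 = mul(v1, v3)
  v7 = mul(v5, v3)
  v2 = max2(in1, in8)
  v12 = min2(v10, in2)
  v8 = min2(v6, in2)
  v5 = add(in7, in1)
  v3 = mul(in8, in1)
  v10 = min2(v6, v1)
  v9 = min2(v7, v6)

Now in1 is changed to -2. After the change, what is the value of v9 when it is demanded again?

First evaluation (everything demanded from the output):
  v1 = sub(4, 3) = 1
  v3 = mul(4, 3) = 12
  v4 = mul(1, 12) = 12
  v5 = add(-6, 3) = -3
  v6 = max2(12, 12) = 12
  v7 = mul(-3, 12) = -36
  v9 = min2(-36, 12) = -36

Propagation after the edit:
  v1: runs — in1 3->-2; result 6.
  v3: runs — in1 3->-2; result -8.
  v4: runs — v1 1->6; v3 12->-8; result -48.
  v5: runs — in1 3->-2; result -8.
  v6: runs — v4 12->-48; v3 12->-8; result -8.
  v7: runs — v5 -3->-8; v3 12->-8; result 64.
  v9: runs — v7 -36->64; v6 12->-8; result -8.

New value of v9: -8.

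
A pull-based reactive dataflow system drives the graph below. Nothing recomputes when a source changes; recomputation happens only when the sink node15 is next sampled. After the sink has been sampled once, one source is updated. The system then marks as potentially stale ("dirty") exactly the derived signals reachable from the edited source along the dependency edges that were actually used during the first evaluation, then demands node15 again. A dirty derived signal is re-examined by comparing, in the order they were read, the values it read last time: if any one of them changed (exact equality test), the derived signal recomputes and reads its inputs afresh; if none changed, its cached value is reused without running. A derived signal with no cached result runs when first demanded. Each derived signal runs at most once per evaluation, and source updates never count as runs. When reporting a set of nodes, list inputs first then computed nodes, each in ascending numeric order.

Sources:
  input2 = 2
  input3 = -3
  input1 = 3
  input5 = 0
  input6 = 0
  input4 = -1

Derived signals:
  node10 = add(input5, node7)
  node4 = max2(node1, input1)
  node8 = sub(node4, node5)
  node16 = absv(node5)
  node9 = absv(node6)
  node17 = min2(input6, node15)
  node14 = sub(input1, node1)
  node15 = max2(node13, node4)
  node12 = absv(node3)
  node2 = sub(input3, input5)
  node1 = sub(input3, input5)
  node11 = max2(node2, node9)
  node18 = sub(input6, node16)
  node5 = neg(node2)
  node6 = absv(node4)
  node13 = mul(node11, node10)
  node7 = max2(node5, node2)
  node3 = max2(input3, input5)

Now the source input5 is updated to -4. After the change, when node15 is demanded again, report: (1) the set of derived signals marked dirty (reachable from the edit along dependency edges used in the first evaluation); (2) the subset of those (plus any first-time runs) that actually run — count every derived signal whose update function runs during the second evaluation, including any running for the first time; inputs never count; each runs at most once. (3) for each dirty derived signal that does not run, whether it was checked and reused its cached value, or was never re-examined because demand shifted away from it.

Marked dirty: node1, node2, node4, node5, node6, node7, node9, node10, node11, node13, node15.
Derived signals that run: node1, node2, node4, node5, node7, node10, node11, node13, node15 — 9 in total.
Checked but reused from cache: node6, node9.
Key observation: the cutoff stops propagation at node6 — its inputs' values are unchanged, so it reuses its cache.

First evaluation (everything demanded from the output):
  node1 = sub(-3, 0) = -3
  node2 = sub(-3, 0) = -3
  node4 = max2(-3, 3) = 3
  node5 = neg(-3) = 3
  node6 = absv(3) = 3
  node7 = max2(3, -3) = 3
  node9 = absv(3) = 3
  node10 = add(0, 3) = 3
  node11 = max2(-3, 3) = 3
  node13 = mul(3, 3) = 9
  node15 = max2(9, 3) = 9

Propagation after the edit:
  node1: runs — input5 0->-4; result 1.
  node2: runs — input5 0->-4; result 1.
  node4: runs — node1 -3->1; result 3 (same value as before).
  node5: runs — node2 -3->1; result -1.
  node6: checked — values it read are unchanged (node4 unchanged); reused cached 3 without running.
  node7: runs — node5 3->-1; node2 -3->1; result 1.
  node9: checked — values it read are unchanged (node6 unchanged); reused cached 3 without running.
  node10: runs — input5 0->-4; node7 3->1; result -3.
  node11: runs — node2 -3->1; result 3 (same value as before).
  node13: runs — node10 3->-3; result -9.
  node15: runs — node13 9->-9; result 3.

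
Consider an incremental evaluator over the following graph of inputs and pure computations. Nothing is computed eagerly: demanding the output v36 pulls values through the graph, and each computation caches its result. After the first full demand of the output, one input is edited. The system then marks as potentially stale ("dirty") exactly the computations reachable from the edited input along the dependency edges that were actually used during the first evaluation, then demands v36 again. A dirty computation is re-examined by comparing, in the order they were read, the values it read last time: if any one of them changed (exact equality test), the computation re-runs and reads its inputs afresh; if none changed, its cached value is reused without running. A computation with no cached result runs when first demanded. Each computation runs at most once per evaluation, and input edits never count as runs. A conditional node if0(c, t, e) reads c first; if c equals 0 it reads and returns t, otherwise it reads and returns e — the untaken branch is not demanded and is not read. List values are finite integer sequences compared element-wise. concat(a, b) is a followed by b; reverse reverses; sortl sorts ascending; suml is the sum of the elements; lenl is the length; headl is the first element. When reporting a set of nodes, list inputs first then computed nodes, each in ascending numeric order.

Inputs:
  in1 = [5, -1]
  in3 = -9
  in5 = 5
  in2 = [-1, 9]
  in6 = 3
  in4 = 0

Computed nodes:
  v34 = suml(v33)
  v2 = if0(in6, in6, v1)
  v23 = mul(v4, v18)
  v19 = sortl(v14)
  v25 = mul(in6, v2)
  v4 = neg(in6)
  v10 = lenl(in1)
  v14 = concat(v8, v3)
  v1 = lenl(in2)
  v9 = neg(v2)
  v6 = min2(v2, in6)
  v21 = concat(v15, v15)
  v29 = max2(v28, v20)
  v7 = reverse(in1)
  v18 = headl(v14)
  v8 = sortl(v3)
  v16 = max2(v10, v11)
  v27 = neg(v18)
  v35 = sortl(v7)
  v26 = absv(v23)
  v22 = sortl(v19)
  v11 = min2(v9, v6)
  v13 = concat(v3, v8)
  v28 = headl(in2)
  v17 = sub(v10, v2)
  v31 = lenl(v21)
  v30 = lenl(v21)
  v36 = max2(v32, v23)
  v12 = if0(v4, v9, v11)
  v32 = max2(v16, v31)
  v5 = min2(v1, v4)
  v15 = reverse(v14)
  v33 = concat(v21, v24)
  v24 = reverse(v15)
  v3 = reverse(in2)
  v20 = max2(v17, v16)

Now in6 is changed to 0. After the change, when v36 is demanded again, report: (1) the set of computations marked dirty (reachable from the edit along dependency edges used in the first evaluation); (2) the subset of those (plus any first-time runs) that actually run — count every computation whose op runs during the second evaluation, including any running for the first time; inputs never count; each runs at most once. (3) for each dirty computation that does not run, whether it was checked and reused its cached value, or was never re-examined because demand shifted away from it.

Dirty set: v2, v4, v6, v9, v11, v16, v23, v32, v36.
Run set: v2, v4, v6, v9, v11, v16, v23, v36 (8 run).
Re-examined without running (cache reused): v32.
The important point: at v32 every value read last time is unchanged, so the dirty flag clears without a run.

Initial pass — values computed on the first demand:
  v1 = lenl([-1, 9]) = 2
  v2 = if0(in6=3 -> else branch v1) = 2
  v3 = reverse([-1, 9]) = [9, -1]
  v4 = neg(3) = -3
  v6 = min2(2, 3) = 2
  v8 = sortl([9, -1]) = [-1, 9]
  v9 = neg(2) = -2
  v10 = lenl([5, -1]) = 2
  v11 = min2(-2, 2) = -2
  v14 = concat([-1, 9], [9, -1]) = [-1, 9, 9, -1]
  v15 = reverse([-1, 9, 9, -1]) = [-1, 9, 9, -1]
  v16 = max2(2, -2) = 2
  v18 = headl([-1, 9, 9, -1]) = -1
  v21 = concat([-1, 9, 9, -1], [-1, 9, 9, -1]) = [-1, 9, 9, -1, -1, 9, 9, -1]
  v23 = mul(-3, -1) = 3
  v31 = lenl([-1, 9, 9, -1, -1, 9, 9, -1]) = 8
  v32 = max2(2, 8) = 8
  v36 = max2(8, 3) = 8

Second demand — change propagation:
  v2: re-runs because in6 3->0; new result 0.
  v4: re-runs because in6 3->0; new result 0.
  v6: re-runs because v2 2->0; in6 3->0; new result 0.
  v9: re-runs because v2 2->0; new result 0.
  v11: re-runs because v9 -2->0; v6 2->0; new result 0.
  v16: re-runs because v11 -2->0; new result 2 (unchanged).
  v23: re-runs because v4 -3->0; new result 0.
  v32: re-examined; everything it read last time is the same (v16 unchanged, v31 unchanged) — cache 8 kept, no run.
  v36: re-runs because v23 3->0; new result 8 (unchanged).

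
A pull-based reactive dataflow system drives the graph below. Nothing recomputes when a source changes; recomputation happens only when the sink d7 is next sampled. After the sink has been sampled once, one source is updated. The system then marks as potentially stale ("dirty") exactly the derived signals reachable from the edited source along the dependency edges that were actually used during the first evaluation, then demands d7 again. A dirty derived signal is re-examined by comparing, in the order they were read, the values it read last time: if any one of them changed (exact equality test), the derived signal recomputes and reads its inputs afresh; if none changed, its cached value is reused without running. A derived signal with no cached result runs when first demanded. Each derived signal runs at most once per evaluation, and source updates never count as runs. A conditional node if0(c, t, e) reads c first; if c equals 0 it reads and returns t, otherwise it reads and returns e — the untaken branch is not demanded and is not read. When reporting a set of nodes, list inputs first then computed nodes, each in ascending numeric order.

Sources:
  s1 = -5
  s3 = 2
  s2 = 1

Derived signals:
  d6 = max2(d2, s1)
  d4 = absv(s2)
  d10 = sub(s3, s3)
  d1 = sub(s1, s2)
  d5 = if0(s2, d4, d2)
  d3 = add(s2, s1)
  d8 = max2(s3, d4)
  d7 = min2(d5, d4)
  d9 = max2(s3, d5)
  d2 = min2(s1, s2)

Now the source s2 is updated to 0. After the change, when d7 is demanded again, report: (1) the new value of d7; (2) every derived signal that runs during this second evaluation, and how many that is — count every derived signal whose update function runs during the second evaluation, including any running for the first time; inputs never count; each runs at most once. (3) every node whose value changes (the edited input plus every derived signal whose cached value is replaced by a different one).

New value of d7: 0.
Derived signals that run: d4, d5, d7 — 3 in total.
Values that change: s2, d4, d5, d7.
Key observation: a condition flipped, so demand moved to the other branch — d2 is never re-examined.

First evaluation (everything demanded from the output):
  d2 = min2(-5, 1) = -5
  d4 = absv(1) = 1
  d5 = if0(s2=1 -> else branch d2) = -5
  d7 = min2(-5, 1) = -5

Propagation after the edit:
  d2: marked dirty but never re-examined — demand shifted away from it.
  d4: runs — s2 1->0; result 0.
  d5: runs — s2 1->0; result 0.
  d7: runs — d5 -5->0; d4 1->0; result 0.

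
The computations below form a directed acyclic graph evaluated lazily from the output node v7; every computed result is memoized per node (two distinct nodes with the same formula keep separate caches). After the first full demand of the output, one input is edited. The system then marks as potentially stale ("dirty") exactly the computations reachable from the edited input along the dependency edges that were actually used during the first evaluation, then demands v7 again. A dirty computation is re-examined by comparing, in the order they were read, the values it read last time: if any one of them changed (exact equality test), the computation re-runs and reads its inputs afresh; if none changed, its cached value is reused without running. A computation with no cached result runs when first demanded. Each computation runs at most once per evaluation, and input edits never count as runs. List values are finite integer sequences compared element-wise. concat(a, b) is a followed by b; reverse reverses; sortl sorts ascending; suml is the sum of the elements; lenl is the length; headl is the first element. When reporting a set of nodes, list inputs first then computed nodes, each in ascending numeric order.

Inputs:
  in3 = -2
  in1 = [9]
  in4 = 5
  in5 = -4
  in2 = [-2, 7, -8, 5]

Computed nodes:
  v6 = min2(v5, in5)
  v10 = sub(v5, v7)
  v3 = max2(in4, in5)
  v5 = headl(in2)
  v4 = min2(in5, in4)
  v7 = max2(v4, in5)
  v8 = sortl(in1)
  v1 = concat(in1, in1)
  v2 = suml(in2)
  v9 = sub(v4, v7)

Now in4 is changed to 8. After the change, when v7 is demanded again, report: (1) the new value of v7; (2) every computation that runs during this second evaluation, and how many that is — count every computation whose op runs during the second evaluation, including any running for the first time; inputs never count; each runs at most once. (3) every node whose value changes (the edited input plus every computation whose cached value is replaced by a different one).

Demanding v7 again yields -4.
1 computations run: v4.
The nodes whose values change: in4.
Note the absorption at v4: it re-runs yet its value is the same, leaving the output's value untouched.

First demand of the output computes:
  v4 = min2(-4, 5) = -4
  v7 = max2(-4, -4) = -4

After the edit, cleaning proceeds:
  v4: a read changed (in4 5->8) — executes, giving -4 — identical to its old value.
  v7: dirty, but its reads are unchanged (v4 unchanged, in5 unchanged); cached -4 stands.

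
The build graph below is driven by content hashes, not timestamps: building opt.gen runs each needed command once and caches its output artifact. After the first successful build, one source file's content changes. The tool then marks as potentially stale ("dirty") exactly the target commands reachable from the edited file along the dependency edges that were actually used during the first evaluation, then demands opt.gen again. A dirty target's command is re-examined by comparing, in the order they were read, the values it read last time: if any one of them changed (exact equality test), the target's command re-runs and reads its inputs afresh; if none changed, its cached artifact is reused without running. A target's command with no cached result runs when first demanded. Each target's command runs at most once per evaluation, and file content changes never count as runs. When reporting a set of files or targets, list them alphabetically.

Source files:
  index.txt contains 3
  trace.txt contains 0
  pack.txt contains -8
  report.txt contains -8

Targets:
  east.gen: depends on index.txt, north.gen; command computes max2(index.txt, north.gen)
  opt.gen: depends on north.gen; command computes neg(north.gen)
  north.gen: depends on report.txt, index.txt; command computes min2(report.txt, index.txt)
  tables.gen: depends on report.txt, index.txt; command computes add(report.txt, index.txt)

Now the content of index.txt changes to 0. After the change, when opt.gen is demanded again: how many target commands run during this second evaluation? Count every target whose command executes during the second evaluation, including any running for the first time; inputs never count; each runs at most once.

Run set: north.gen (1 run).
The important point: north.gen recomputes to an identical value, and the output ends up unchanged.

Initial pass — values computed on the first demand:
  north.gen = min2(-8, 3) = -8
  opt.gen = neg(-8) = 8

Second demand — change propagation:
  north.gen: re-runs because index.txt 3->0; new result -8 (unchanged).
  opt.gen: re-examined; everything it read last time is the same (north.gen unchanged) — cache 8 kept, no run.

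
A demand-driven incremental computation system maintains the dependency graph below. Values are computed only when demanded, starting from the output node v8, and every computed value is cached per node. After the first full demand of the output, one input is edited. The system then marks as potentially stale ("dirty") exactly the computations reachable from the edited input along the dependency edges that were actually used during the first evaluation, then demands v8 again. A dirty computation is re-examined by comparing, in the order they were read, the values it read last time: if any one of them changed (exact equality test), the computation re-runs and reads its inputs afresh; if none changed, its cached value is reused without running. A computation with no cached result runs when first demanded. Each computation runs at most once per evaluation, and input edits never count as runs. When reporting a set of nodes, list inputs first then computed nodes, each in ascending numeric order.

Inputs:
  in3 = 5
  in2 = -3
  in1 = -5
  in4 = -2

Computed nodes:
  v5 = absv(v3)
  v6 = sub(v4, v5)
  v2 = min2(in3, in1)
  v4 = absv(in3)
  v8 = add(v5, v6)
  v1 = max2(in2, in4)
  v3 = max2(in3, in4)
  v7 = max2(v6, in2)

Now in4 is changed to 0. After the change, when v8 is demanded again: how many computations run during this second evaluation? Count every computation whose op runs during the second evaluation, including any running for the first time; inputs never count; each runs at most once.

Computations that run: v3 — 1 in total.
Key observation: the change is absorbed at v3 — it re-runs but produces the same value, and the output's value is unchanged.

First evaluation (everything demanded from the output):
  v3 = max2(5, -2) = 5
  v4 = absv(5) = 5
  v5 = absv(5) = 5
  v6 = sub(5, 5) = 0
  v8 = add(5, 0) = 5

Propagation after the edit:
  v3: runs — in4 -2->0; result 5 (same value as before).
  v5: checked — values it read are unchanged (v3 unchanged); reused cached 5 without running.
  v6: checked — values it read are unchanged (v4 unchanged, v5 unchanged); reused cached 0 without running.
  v8: checked — values it read are unchanged (v5 unchanged, v6 unchanged); reused cached 5 without running.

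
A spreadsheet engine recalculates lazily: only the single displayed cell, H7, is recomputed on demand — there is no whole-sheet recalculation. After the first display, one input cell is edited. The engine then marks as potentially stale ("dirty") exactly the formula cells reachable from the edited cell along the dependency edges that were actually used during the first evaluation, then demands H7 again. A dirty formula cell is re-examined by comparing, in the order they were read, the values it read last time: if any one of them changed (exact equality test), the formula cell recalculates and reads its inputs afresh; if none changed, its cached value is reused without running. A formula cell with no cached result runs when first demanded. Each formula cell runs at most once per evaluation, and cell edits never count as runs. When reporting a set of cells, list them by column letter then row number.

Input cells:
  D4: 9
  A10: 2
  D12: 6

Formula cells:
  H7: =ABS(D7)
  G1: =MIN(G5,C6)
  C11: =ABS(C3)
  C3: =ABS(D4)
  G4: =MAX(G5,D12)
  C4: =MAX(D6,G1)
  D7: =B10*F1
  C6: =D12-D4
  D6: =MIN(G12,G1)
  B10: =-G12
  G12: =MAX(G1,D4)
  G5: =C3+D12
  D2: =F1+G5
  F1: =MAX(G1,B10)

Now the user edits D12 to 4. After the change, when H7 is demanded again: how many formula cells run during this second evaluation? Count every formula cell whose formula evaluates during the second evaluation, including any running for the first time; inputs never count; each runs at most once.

Formula cells that run: C6, D7, F1, G1, G5, G12, H7 — 7 in total.
Key observation: the cutoff stops propagation at B10 — its inputs' values are unchanged, so it reuses its cache.

First evaluation (everything demanded from the output):
  C3 = ABS(9) = 9
  C6 = 6 - 9 = -3
  G5 = 9 + 6 = 15
  G1 = MIN(15, -3) = -3
  G12 = MAX(-3, 9) = 9
  B10 = -(9) = -9
  F1 = MAX(-3, -9) = -3
  D7 = -9 * -3 = 27
  H7 = ABS(27) = 27

Propagation after the edit:
  C6: runs — D12 6->4; result -5.
  G5: runs — D12 6->4; result 13.
  G1: runs — G5 15->13; C6 -3->-5; result -5.
  G12: runs — G1 -3->-5; result 9 (same value as before).
  B10: checked — values it read are unchanged (G12 unchanged); reused cached -9 without running.
  F1: runs — G1 -3->-5; result -5.
  D7: runs — F1 -3->-5; result 45.
  H7: runs — D7 27->45; result 45.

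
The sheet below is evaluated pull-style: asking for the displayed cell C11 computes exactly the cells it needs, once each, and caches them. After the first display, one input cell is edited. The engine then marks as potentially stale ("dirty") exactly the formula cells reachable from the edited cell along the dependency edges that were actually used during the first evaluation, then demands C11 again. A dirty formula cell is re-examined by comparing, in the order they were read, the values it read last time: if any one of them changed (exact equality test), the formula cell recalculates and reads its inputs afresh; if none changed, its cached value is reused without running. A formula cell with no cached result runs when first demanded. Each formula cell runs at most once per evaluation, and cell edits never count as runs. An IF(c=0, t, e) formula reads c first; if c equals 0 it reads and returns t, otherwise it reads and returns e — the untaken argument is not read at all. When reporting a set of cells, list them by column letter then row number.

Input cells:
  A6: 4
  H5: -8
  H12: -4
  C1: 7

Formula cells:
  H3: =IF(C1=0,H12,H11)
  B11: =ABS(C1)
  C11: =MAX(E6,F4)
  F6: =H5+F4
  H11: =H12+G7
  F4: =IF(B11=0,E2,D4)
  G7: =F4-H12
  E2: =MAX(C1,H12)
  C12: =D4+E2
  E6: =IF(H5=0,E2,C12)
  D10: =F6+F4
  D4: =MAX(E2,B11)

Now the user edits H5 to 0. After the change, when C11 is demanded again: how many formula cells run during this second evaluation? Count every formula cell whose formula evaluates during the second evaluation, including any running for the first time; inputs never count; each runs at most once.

First demand of the output computes:
  B11 = ABS(7) = 7
  E2 = MAX(7, -4) = 7
  D4 = MAX(7, 7) = 7
  C12 = 7 + 7 = 14
  E6 = IF(H5=0: H5=-8 -> else branch C12) = 14
  F4 = IF(B11=0: B11=7 -> else branch D4) = 7
  C11 = MAX(14, 7) = 14

After the edit, cleaning proceeds:
  E6: a read changed (H5 -8->0) — executes, giving 7.
  C11: a read changed (E6 14->7) — executes, giving 7.

2 formula cells run: C11, E6.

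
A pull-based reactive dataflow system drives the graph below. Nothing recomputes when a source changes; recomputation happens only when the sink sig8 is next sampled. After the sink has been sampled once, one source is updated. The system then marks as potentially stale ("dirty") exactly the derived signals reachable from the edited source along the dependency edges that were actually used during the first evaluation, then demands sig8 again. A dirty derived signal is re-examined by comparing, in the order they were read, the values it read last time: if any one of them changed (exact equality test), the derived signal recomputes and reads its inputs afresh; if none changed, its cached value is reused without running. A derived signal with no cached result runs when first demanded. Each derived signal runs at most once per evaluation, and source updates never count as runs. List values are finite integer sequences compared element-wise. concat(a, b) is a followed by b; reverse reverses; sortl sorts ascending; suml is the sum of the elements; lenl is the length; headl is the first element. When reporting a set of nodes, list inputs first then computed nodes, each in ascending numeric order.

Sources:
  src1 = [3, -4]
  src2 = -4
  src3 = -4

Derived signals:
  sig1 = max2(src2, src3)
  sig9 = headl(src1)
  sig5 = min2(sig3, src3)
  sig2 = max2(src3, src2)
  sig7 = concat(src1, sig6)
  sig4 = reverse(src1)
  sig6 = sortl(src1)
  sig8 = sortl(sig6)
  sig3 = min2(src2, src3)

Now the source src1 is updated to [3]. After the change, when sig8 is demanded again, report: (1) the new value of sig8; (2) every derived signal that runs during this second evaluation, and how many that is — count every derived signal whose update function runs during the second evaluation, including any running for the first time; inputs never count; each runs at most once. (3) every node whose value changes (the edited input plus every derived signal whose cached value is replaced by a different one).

First evaluation (everything demanded from the output):
  sig6 = sortl([3, -4]) = [-4, 3]
  sig8 = sortl([-4, 3]) = [-4, 3]

Propagation after the edit:
  sig6: runs — src1 [3, -4]->[3]; result [3].
  sig8: runs — sig6 [-4, 3]->[3]; result [3].

New value of sig8: [3].
Derived signals that run: sig6, sig8 — 2 in total.
Values that change: src1, sig6, sig8.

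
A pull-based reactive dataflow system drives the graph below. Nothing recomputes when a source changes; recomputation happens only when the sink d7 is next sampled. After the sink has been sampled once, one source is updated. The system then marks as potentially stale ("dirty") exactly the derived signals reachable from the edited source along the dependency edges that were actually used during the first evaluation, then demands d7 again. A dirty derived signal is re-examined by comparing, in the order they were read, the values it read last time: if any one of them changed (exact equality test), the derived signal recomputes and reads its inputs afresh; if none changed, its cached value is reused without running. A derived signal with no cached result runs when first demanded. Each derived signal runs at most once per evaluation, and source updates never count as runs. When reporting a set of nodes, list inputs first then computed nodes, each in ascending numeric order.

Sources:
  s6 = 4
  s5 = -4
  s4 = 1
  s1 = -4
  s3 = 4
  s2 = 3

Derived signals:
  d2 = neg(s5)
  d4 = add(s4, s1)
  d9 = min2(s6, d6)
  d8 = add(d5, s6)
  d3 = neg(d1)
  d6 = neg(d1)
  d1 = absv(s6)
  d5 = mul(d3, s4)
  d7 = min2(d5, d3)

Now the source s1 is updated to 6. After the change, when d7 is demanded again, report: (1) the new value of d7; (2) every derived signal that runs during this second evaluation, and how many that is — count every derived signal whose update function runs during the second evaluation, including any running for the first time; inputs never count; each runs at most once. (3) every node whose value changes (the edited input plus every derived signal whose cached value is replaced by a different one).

First evaluation (everything demanded from the output):
  d1 = absv(4) = 4
  d3 = neg(4) = -4
  d5 = mul(-4, 1) = -4
  d7 = min2(-4, -4) = -4

Propagation after the edit:
  s1 feeds no computation that the output demands — nothing is marked dirty and nothing runs.

Key observation: s1 is never demanded by the output, so the edit triggers no recomputation at all.

New value of d7: -4.
Derived signals that run: none — 0 in total.
Values that change: s1.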